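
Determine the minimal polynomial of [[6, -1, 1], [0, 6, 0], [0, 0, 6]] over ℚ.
m_A(x) = (x - 6)^2

The characteristic polynomial factors as (x - 6)^3. The minimal polynomial is ∏(x - λ)^{k_λ} where k_λ is the size of the largest Jordan block at λ.

For λ = 6: rank(A - 6I) = 1, and the largest Jordan block has size 2 (the smallest k with rank((A - 6I)^k) = rank((A - 6I)^(k+1))).

So m_A(x) = (x - 6)^2.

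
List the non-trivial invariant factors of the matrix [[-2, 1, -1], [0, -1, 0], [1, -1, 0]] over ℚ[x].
x + 1, (x + 1)^2

The Jordan structure of A has elementary divisors (x + 1)^2, (x + 1). Arranging the block sizes at each eigenvalue in decreasing order and taking row products gives the invariant factors.

Invariant factors (smallest first, each dividing the next): x + 1, (x + 1)^2.

Check: the last factor (x + 1)^2 is the minimal polynomial, and the product (x + 1)^3 is the characteristic polynomial.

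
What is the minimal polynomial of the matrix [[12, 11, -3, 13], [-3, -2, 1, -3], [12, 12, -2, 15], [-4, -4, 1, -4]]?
The characteristic polynomial factors as (x - 1)^4. The minimal polynomial is ∏(x - λ)^{k_λ} where k_λ is the size of the largest Jordan block at λ.

For λ = 1: rank(A - I) = 2, and the largest Jordan block has size 2 (the smallest k with rank((A - I)^k) = rank((A - I)^(k+1))).

So m_A(x) = (x - 1)^2.

m_A(x) = (x - 1)^2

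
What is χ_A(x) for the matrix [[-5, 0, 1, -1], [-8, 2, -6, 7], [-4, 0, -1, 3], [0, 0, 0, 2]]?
xI - A = [[x + 5, 0, -1, 1], [8, x - 2, 6, -7], [4, 0, x + 1, -3], [0, 0, 0, x - 2]].

Expanding det(xI - A) along the first row:
det(xI - A) = + (x + 5)·det([[x - 2, 6, -7], [0, x + 1, -3], [0, 0, x - 2]]) - (0)·det([[8, 6, -7], [4, x + 1, -3], [0, 0, x - 2]]) + (-1)·det([[8, x - 2, -7], [4, 0, -3], [0, 0, x - 2]]) - (1)·det([[8, x - 2, 6], [4, 0, x + 1], [0, 0, 0]]).

Evaluating gives χ_A(x) = x^4 + 2x^3 - 11x^2 - 12x + 36 = (x - 2)^2(x + 3)^2.

χ_A(x) = (x - 2)^2(x + 3)^2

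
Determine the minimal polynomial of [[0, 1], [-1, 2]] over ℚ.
The characteristic polynomial factors as (x - 1)^2. The minimal polynomial is ∏(x - λ)^{k_λ} where k_λ is the size of the largest Jordan block at λ.

For λ = 1: rank(A - I) = 1, and the largest Jordan block has size 2 (the smallest k with rank((A - I)^k) = rank((A - I)^(k+1))).

So m_A(x) = (x - 1)^2.

m_A(x) = (x - 1)^2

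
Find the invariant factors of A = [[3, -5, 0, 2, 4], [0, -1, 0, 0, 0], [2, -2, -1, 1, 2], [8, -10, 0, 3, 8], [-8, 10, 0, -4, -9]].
x + 1, (x + 1)^2, (x + 1)^2

The Jordan structure of A has elementary divisors (x + 1)^2, (x + 1)^2, (x + 1). Arranging the block sizes at each eigenvalue in decreasing order and taking row products gives the invariant factors.

Invariant factors (smallest first, each dividing the next): x + 1, (x + 1)^2, (x + 1)^2.

Check: the last factor (x + 1)^2 is the minimal polynomial, and the product (x + 1)^5 is the characteristic polynomial.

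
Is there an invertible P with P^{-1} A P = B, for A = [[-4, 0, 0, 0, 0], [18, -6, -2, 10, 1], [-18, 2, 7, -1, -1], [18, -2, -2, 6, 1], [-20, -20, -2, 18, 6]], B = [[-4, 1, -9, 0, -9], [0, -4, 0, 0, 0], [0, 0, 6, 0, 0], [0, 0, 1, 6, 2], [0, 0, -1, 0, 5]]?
Both have characteristic polynomial (x - 6)^2(x - 5)(x + 4)^2, but the minimal polynomial of A is (x - 6)^2(x - 5)(x + 4) while the minimal polynomial of B is (x - 6)^2(x - 5)(x + 4)^2. The minimal polynomial is a similarity invariant, so A and B are not similar.

No.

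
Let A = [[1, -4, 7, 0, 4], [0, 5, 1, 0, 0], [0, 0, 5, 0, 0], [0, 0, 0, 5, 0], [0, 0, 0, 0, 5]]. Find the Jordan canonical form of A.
J = [[1, 0, 0, 0, 0], [0, 5, 1, 0, 0], [0, 0, 5, 0, 0], [0, 0, 0, 5, 0], [0, 0, 0, 0, 5]]

The characteristic polynomial is det(xI - A) = (x - 5)^4(x - 1), so the eigenvalues are 1 (algebraic multiplicity 1), 5 (algebraic multiplicity 4).

For λ = 1: algebraic multiplicity 1 gives one 1×1 block.

For λ = 5: rank(A - 5I) = 2, rank((A - 5I)^2) = 1. The eigenspace has dimension 5 - 2 = 3, so there are 3 Jordan blocks; the rank sequence gives block sizes [2, 1, 1].

Assembling the blocks gives the Jordan form J above.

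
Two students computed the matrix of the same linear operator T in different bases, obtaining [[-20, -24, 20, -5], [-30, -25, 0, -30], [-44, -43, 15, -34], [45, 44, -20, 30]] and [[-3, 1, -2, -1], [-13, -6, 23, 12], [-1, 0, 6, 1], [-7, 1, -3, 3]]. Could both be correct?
Two matrices over a field are similar if and only if they have the same invariant factors.

Both A and B have characteristic polynomial (x - 5)^2(x + 5)^2 and minimal polynomial (x - 5)^2(x + 5)^2. Computing further, both have invariant factors (x - 5)^2(x + 5)^2. Hence A and B are similar.

Yes.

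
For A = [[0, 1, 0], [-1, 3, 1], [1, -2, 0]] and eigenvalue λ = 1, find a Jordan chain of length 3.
We seek v_1 ∈ ker((A - I)^3) \ ker((A - I)^2), then set v_{i+1} = (A - I) v_i.

One such chain is v_1 = [[0, 0, 1]]^T, v_2 = [[0, 1, -1]]^T, v_3 = [[1, 1, -1]]^T. Check: (A - I) v_3 = [[0, 0, 0]]^T = 0.

v_1 = [[0, 0, 1]]^T, v_2 = [[0, 1, -1]]^T, v_3 = [[1, 1, -1]]^T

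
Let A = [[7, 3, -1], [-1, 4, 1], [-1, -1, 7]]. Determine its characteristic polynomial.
xI - A = [[x - 7, -3, 1], [1, x - 4, -1], [1, 1, x - 7]].

Expanding det(xI - A) along the first row:
det(xI - A) = + (x - 7)·det([[x - 4, -1], [1, x - 7]]) - (-3)·det([[1, -1], [1, x - 7]]) + (1)·det([[1, x - 4], [1, 1]]).

Evaluating gives χ_A(x) = x^3 - 18x^2 + 108x - 216 = (x - 6)^3.

χ_A(x) = (x - 6)^3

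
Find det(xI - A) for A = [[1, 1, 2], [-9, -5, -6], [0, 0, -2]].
xI - A = [[x - 1, -1, -2], [9, x + 5, 6], [0, 0, x + 2]].

Expanding det(xI - A) along the first row:
det(xI - A) = + (x - 1)·det([[x + 5, 6], [0, x + 2]]) - (-1)·det([[9, 6], [0, x + 2]]) + (-2)·det([[9, x + 5], [0, 0]]).

Evaluating gives χ_A(x) = x^3 + 6x^2 + 12x + 8 = (x + 2)^3.

χ_A(x) = (x + 2)^3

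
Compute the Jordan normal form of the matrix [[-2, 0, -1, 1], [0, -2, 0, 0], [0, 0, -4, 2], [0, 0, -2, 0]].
J = [[-2, 1, 0, 0], [0, -2, 0, 0], [0, 0, -2, 0], [0, 0, 0, -2]]

The characteristic polynomial is det(xI - A) = (x + 2)^4, so the eigenvalues are -2 (algebraic multiplicity 4).

For λ = -2: rank(A + 2I) = 1, rank((A + 2I)^2) = 0. The eigenspace has dimension 4 - 1 = 3, so there are 3 Jordan blocks; the rank sequence gives block sizes [2, 1, 1].

Assembling the blocks gives the Jordan form J above.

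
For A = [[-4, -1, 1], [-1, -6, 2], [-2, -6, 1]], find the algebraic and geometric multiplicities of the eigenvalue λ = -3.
algebraic multiplicity 3, geometric multiplicity 1

The characteristic polynomial is (x + 3)^3, so the factor x + 3 appears with exponent 3: the algebraic multiplicity is 3.

rank(A + 3I) = 2, so the eigenspace has dimension 3 - 2 = 1: the geometric multiplicity is 1.

Since 1 < 3, A is not diagonalizable.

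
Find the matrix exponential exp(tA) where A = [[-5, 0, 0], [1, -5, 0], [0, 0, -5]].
e^{tA} = [[e^{-5*t}, 0, 0], [t*e^{-5*t}, e^{-5*t}, 0], [0, 0, e^{-5*t}]]

A has Jordan form J = [[-5, 1, 0], [0, -5, 0], [0, 0, -5]] with A = PJP^{-1}, so e^{tA} = P e^{tJ} P^{-1}.

For a Jordan block J_k(λ), e^{tJ_k(λ)} = e^{λt} · (I + tN + t^2 N^2/2! + ... + t^{k-1} N^{k-1}/(k-1)!) where N is the nilpotent superdiagonal part.

Assembling the blocks and conjugating back gives the entries of e^{tA} as shown above.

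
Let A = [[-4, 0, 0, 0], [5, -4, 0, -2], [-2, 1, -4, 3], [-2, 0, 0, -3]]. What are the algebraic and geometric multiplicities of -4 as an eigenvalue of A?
algebraic multiplicity 3, geometric multiplicity 1

The characteristic polynomial is (x + 3)(x + 4)^3, so the factor x + 4 appears with exponent 3: the algebraic multiplicity is 3.

rank(A + 4I) = 3, so the eigenspace has dimension 4 - 3 = 1: the geometric multiplicity is 1.

Since 1 < 3, A is not diagonalizable.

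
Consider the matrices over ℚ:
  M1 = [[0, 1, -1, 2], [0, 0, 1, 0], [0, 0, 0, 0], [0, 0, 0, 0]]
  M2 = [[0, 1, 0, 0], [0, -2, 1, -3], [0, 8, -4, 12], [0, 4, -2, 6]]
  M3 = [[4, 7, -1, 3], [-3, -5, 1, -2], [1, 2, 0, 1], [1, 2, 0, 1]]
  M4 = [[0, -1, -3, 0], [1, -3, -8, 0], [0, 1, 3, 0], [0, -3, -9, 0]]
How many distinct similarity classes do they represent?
Characteristic polynomials: χ_{M1} = x^4, χ_{M2} = x^4, χ_{M3} = x^4, χ_{M4} = x^4.

{M1, M2, M3, M4}: invariant factors x, x^3.

Matrices are similar if and only if their invariant-factor lists agree; the partition into similarity classes is {M1, M2, M3, M4}.

1 class: {M1, M2, M3, M4}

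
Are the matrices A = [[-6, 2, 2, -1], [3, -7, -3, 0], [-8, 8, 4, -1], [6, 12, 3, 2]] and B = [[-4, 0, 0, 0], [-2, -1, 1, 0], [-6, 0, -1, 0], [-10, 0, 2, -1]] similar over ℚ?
Yes.

Two matrices over a field are similar if and only if they have the same invariant factors.

Both A and B have characteristic polynomial (x + 1)^3(x + 4) and minimal polynomial (x + 1)^2(x + 4). Computing further, both have invariant factors x + 1, (x + 1)^2(x + 4). Hence A and B are similar.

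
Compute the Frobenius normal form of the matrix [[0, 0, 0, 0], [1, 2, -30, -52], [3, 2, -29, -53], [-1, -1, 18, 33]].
The invariant factors of A (the non-unit diagonal entries of the Smith normal form of xI - A over ℚ[x]) are x(x - 4)(x^2 - 2x + 5), each dividing the next. The characteristic polynomial is their product, x(x - 4)(x^2 - 2x + 5).

The rational canonical form is the block-diagonal matrix of companion matrices C(f_i):
R = [[0, 0, 0, 0], [1, 0, 0, 20], [0, 1, 0, -13], [0, 0, 1, 6]].

Note the characteristic polynomial does not split into linear factors over ℚ, so A has no Jordan form over ℚ; the rational canonical form exists over any field.

R = [[0, 0, 0, 0], [1, 0, 0, 20], [0, 1, 0, -13], [0, 0, 1, 6]]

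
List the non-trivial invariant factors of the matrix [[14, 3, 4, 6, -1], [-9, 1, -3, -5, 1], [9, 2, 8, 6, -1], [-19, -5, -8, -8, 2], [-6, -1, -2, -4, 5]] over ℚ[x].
The Jordan structure of A has elementary divisors (x - 4)^3, (x - 4)^2. Arranging the block sizes at each eigenvalue in decreasing order and taking row products gives the invariant factors.

Invariant factors (smallest first, each dividing the next): (x - 4)^2, (x - 4)^3.

Check: the last factor (x - 4)^3 is the minimal polynomial, and the product (x - 4)^5 is the characteristic polynomial.

(x - 4)^2, (x - 4)^3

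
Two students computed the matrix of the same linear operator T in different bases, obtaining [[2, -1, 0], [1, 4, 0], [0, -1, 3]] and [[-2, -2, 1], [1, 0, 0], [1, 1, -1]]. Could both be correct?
trace(A) = 9 but trace(B) = -3. The trace is a similarity invariant, so A and B are not similar.

No.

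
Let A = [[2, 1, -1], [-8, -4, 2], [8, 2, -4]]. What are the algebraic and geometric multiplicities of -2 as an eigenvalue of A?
The characteristic polynomial is (x + 2)^3, so the factor x + 2 appears with exponent 3: the algebraic multiplicity is 3.

rank(A + 2I) = 1, so the eigenspace has dimension 3 - 1 = 2: the geometric multiplicity is 2.

Since 2 < 3, A is not diagonalizable.

algebraic multiplicity 3, geometric multiplicity 2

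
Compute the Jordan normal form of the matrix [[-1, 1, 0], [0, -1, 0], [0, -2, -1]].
The characteristic polynomial is det(xI - A) = (x + 1)^3, so the eigenvalues are -1 (algebraic multiplicity 3).

For λ = -1: rank(A + I) = 1, rank((A + I)^2) = 0. The eigenspace has dimension 3 - 1 = 2, so there are 2 Jordan blocks; the rank sequence gives block sizes [2, 1].

Assembling the blocks gives the Jordan form J above.

J = [[-1, 1, 0], [0, -1, 0], [0, 0, -1]]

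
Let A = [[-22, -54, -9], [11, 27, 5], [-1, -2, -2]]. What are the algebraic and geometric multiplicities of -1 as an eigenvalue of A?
The characteristic polynomial is (x - 5)(x + 1)^2, so the factor x + 1 appears with exponent 2: the algebraic multiplicity is 2.

rank(A + I) = 2, so the eigenspace has dimension 3 - 2 = 1: the geometric multiplicity is 1.

Since 1 < 2, A is not diagonalizable.

algebraic multiplicity 2, geometric multiplicity 1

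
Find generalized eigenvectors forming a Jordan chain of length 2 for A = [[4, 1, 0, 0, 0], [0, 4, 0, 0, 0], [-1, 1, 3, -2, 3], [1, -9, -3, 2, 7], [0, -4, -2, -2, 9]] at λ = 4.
v_1 = [[0, 1, -4, 2, 0]]^T, v_2 = [[1, 0, 1, -1, 0]]^T

We seek v_1 ∈ ker((A - 4I)^2) \ ker(A - 4I), then set v_{i+1} = (A - 4I) v_i.

One such chain is v_1 = [[0, 1, -4, 2, 0]]^T, v_2 = [[1, 0, 1, -1, 0]]^T. Check: (A - 4I) v_2 = [[0, 0, 0, 0, 0]]^T = 0.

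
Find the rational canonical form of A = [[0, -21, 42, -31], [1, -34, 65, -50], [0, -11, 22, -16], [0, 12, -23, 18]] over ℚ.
R = [[0, 0, 0, 5], [1, 0, 0, -6], [0, 1, 0, -4], [0, 0, 1, 6]]

The invariant factors of A (the non-unit diagonal entries of the Smith normal form of xI - A over ℚ[x]) are (x - 5)(x - 1)^2(x + 1), each dividing the next. The characteristic polynomial is their product, (x - 5)(x - 1)^2(x + 1).

The rational canonical form is the block-diagonal matrix of companion matrices C(f_i):
R = [[0, 0, 0, 5], [1, 0, 0, -6], [0, 1, 0, -4], [0, 0, 1, 6]].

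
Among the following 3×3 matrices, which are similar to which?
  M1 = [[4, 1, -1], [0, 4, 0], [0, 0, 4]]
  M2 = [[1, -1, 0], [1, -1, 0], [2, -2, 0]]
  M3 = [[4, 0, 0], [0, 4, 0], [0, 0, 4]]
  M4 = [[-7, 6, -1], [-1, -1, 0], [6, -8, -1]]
Characteristic polynomials: χ_{M1} = (x - 4)^3, χ_{M2} = x^3, χ_{M3} = (x - 4)^3, χ_{M4} = (x + 3)^3.

{M1}: invariant factors x - 4, (x - 4)^2.

{M2}: invariant factors x, x^2.

{M3}: invariant factors x - 4, x - 4, x - 4.

{M4}: invariant factors (x + 3)^3.

Matrices are similar if and only if their invariant-factor lists agree; the partition into similarity classes is {M1}, {M2}, {M3}, {M4}.

4 classes: {M1}, {M2}, {M3}, {M4}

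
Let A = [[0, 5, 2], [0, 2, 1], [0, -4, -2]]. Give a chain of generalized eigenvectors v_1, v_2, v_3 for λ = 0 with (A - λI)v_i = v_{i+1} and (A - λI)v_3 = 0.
v_1 = [[-1, 0, 1]]^T, v_2 = [[2, 1, -2]]^T, v_3 = [[1, 0, 0]]^T

We seek v_1 ∈ ker(A^3) \ ker(A^2), then set v_{i+1} = A v_i.

One such chain is v_1 = [[-1, 0, 1]]^T, v_2 = [[2, 1, -2]]^T, v_3 = [[1, 0, 0]]^T. Check: A v_3 = [[0, 0, 0]]^T = 0.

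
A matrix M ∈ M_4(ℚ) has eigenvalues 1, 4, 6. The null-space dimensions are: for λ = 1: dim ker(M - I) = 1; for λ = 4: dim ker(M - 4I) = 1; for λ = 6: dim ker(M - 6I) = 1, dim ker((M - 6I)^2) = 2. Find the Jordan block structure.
Jordan blocks: (1, 1), (4, 1), (6, 2)

λ = 1: successive nullity increments [1] count blocks of size ≥ k; block sizes are [1].
λ = 4: successive nullity increments [1] count blocks of size ≥ k; block sizes are [1].
λ = 6: successive nullity increments [1, 1] count blocks of size ≥ k; block sizes are [2].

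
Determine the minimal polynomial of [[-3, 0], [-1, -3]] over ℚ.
The characteristic polynomial factors as (x + 3)^2. The minimal polynomial is ∏(x - λ)^{k_λ} where k_λ is the size of the largest Jordan block at λ.

For λ = -3: rank(A + 3I) = 1, and the largest Jordan block has size 2 (the smallest k with rank((A + 3I)^k) = rank((A + 3I)^(k+1))).

So m_A(x) = (x + 3)^2.

m_A(x) = (x + 3)^2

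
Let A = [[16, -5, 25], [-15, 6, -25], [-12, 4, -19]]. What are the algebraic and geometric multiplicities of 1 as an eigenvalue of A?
The characteristic polynomial is (x - 1)^3, so the factor x - 1 appears with exponent 3: the algebraic multiplicity is 3.

rank(A - I) = 1, so the eigenspace has dimension 3 - 1 = 2: the geometric multiplicity is 2.

Since 2 < 3, A is not diagonalizable.

algebraic multiplicity 3, geometric multiplicity 2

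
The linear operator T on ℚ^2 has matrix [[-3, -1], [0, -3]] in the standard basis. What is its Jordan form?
The characteristic polynomial is det(xI - A) = (x + 3)^2, so the eigenvalues are -3 (algebraic multiplicity 2).

For λ = -3: rank(A + 3I) = 1, rank((A + 3I)^2) = 0. The eigenspace has dimension 2 - 1 = 1, so there is 1 Jordan block; the rank sequence gives block sizes [2].

Assembling the blocks gives the Jordan form J above.

J = [[-3, 1], [0, -3]]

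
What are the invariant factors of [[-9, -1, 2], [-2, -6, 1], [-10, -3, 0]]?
The Jordan structure of A has elementary divisors (x + 5)^3. Arranging the block sizes at each eigenvalue in decreasing order and taking row products gives the invariant factors.

Invariant factors (smallest first, each dividing the next): (x + 5)^3.

Check: the last factor (x + 5)^3 is the minimal polynomial, and the product (x + 5)^3 is the characteristic polynomial.

(x + 5)^3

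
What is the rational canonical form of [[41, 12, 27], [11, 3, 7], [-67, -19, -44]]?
The invariant factors of A (the non-unit diagonal entries of the Smith normal form of xI - A over ℚ[x]) are x^3 - 3x - 5, each dividing the next. The characteristic polynomial is their product, x^3 - 3x - 5.

The rational canonical form is the block-diagonal matrix of companion matrices C(f_i):
R = [[0, 0, 5], [1, 0, 3], [0, 1, 0]].

Note the characteristic polynomial does not split into linear factors over ℚ, so A has no Jordan form over ℚ; the rational canonical form exists over any field.

R = [[0, 0, 5], [1, 0, 3], [0, 1, 0]]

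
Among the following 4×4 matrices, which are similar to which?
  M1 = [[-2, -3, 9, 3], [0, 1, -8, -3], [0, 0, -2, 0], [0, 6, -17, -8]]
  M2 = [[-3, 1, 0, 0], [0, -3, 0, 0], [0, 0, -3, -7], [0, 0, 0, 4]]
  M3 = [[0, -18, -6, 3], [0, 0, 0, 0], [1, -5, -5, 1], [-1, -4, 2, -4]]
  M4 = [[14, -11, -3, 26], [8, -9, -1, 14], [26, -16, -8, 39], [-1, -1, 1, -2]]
Characteristic polynomials: χ_{M1} = (x + 2)^3(x + 5), χ_{M2} = (x - 4)(x + 3)^3, χ_{M3} = x(x + 3)^3, χ_{M4} = (x - 4)(x + 3)^3.

{M1}: invariant factors x + 2, (x + 2)^2(x + 5).

{M2}: invariant factors x + 3, (x - 4)(x + 3)^2.

{M3}: invariant factors x + 3, x(x + 3)^2.

{M4}: invariant factors (x - 4)(x + 3)^3.

Matrices are similar if and only if their invariant-factor lists agree; the partition into similarity classes is {M1}, {M2}, {M3}, {M4}.

4 classes: {M1}, {M2}, {M3}, {M4}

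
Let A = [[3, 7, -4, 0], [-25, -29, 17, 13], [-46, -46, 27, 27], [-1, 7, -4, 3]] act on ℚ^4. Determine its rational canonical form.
R = [[0, 0, 0, -16], [1, 0, 0, 20], [0, 1, 0, -4], [0, 0, 1, 4]]

The invariant factors of A (the non-unit diagonal entries of the Smith normal form of xI - A over ℚ[x]) are (x - 4)(x^3 + 4x - 4), each dividing the next. The characteristic polynomial is their product, (x - 4)(x^3 + 4x - 4).

The rational canonical form is the block-diagonal matrix of companion matrices C(f_i):
R = [[0, 0, 0, -16], [1, 0, 0, 20], [0, 1, 0, -4], [0, 0, 1, 4]].

Note the characteristic polynomial does not split into linear factors over ℚ, so A has no Jordan form over ℚ; the rational canonical form exists over any field.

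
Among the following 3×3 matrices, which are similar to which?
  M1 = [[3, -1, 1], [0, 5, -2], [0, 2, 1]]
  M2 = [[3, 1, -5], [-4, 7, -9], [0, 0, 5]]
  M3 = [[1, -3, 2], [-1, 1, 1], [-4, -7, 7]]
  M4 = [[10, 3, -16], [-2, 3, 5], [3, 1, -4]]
Characteristic polynomials: χ_{M1} = (x - 3)^3, χ_{M2} = (x - 5)^3, χ_{M3} = (x - 3)^3, χ_{M4} = (x - 3)^3.

{M1}: invariant factors x - 3, (x - 3)^2.

{M2}: invariant factors (x - 5)^3.

{M3, M4}: invariant factors (x - 3)^3.

Matrices are similar if and only if their invariant-factor lists agree; the partition into similarity classes is {M1}, {M2}, {M3, M4}.

3 classes: {M1}, {M2}, {M3, M4}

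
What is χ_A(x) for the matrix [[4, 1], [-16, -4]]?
xI - A = [[x - 4, -1], [16, x + 4]].

Expanding det(xI - A) along the first row:
det(xI - A) = + (x - 4)·det([[x + 4]]) - (-1)·det([[16]]).

Evaluating gives χ_A(x) = x^2.

χ_A(x) = x^2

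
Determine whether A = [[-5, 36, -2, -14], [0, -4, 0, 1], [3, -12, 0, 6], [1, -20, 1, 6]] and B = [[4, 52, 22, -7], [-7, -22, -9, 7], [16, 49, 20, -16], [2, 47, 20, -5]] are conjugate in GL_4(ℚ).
Two matrices over a field are similar if and only if they have the same invariant factors.

Both A and B have characteristic polynomial x^3(x + 3) and minimal polynomial x^3(x + 3). Computing further, both have invariant factors x^3(x + 3). Hence A and B are similar.

Yes.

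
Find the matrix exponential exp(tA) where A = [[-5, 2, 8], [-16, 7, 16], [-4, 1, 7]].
A has Jordan form J = [[3, 1, 0], [0, 3, 0], [0, 0, 3]] with A = PJP^{-1}, so e^{tA} = P e^{tJ} P^{-1}.

For a Jordan block J_k(λ), e^{tJ_k(λ)} = e^{λt} · (I + tN + t^2 N^2/2! + ... + t^{k-1} N^{k-1}/(k-1)!) where N is the nilpotent superdiagonal part.

Assembling the blocks and conjugating back gives the entries of e^{tA} as shown above.

e^{tA} = [[(1 - 8*t)*e^{3*t}, 2*t*e^{3*t}, 8*t*e^{3*t}], [-16*t*e^{3*t}, (4*t + 1)*e^{3*t}, 16*t*e^{3*t}], [-4*t*e^{3*t}, t*e^{3*t}, (4*t + 1)*e^{3*t}]]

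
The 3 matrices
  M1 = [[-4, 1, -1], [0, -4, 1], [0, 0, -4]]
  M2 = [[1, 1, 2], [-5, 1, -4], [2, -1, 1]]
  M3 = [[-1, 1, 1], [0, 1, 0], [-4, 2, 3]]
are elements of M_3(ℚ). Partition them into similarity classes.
Characteristic polynomials: χ_{M1} = (x + 4)^3, χ_{M2} = x^2(x - 3), χ_{M3} = (x - 1)^3.

{M1}: invariant factors (x + 4)^3.

{M2}: invariant factors x^2(x - 3).

{M3}: invariant factors x - 1, (x - 1)^2.

Matrices are similar if and only if their invariant-factor lists agree; the partition into similarity classes is {M1}, {M2}, {M3}.

3 classes: {M1}, {M2}, {M3}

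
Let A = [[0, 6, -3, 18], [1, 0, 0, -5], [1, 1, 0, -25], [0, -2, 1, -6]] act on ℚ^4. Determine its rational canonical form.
The invariant factors of A (the non-unit diagonal entries of the Smith normal form of xI - A over ℚ[x]) are x(x + 2)^3, each dividing the next. The characteristic polynomial is their product, x(x + 2)^3.

The rational canonical form is the block-diagonal matrix of companion matrices C(f_i):
R = [[0, 0, 0, 0], [1, 0, 0, -8], [0, 1, 0, -12], [0, 0, 1, -6]].

R = [[0, 0, 0, 0], [1, 0, 0, -8], [0, 1, 0, -12], [0, 0, 1, -6]]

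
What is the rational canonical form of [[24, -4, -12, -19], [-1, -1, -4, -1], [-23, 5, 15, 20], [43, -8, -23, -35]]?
The invariant factors of A (the non-unit diagonal entries of the Smith normal form of xI - A over ℚ[x]) are (x - 3)(x^3 - 3), each dividing the next. The characteristic polynomial is their product, (x - 3)(x^3 - 3).

The rational canonical form is the block-diagonal matrix of companion matrices C(f_i):
R = [[0, 0, 0, -9], [1, 0, 0, 3], [0, 1, 0, 0], [0, 0, 1, 3]].

Note the characteristic polynomial does not split into linear factors over ℚ, so A has no Jordan form over ℚ; the rational canonical form exists over any field.

R = [[0, 0, 0, -9], [1, 0, 0, 3], [0, 1, 0, 0], [0, 0, 1, 3]]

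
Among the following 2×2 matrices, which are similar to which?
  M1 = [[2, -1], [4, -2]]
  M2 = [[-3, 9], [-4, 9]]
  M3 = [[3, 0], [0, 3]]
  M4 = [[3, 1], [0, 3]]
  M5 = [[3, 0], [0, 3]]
3 classes: {M1}, {M2, M4}, {M3, M5}

Characteristic polynomials: χ_{M1} = x^2, χ_{M2} = (x - 3)^2, χ_{M3} = (x - 3)^2, χ_{M4} = (x - 3)^2, χ_{M5} = (x - 3)^2.

{M1}: invariant factors x^2.

{M2, M4}: invariant factors (x - 3)^2.

{M3, M5}: invariant factors x - 3, x - 3.

Matrices are similar if and only if their invariant-factor lists agree; the partition into similarity classes is {M1}, {M2, M4}, {M3, M5}.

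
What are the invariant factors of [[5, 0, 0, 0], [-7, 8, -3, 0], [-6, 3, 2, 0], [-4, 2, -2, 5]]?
x - 5, (x - 5)^3

The Jordan structure of A has elementary divisors (x - 5)^3, (x - 5). Arranging the block sizes at each eigenvalue in decreasing order and taking row products gives the invariant factors.

Invariant factors (smallest first, each dividing the next): x - 5, (x - 5)^3.

Check: the last factor (x - 5)^3 is the minimal polynomial, and the product (x - 5)^4 is the characteristic polynomial.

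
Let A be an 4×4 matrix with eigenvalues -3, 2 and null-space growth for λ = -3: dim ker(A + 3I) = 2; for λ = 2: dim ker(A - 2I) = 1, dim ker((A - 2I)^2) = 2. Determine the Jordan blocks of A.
λ = -3: successive nullity increments [2] count blocks of size ≥ k; block sizes are [1, 1].
λ = 2: successive nullity increments [1, 1] count blocks of size ≥ k; block sizes are [2].

Jordan blocks: (-3, 1), (-3, 1), (2, 2)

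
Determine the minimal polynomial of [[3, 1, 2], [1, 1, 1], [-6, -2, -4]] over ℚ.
m_A(x) = x^3

The characteristic polynomial factors as x^3. The minimal polynomial is ∏(x - λ)^{k_λ} where k_λ is the size of the largest Jordan block at λ.

For λ = 0: rank(A) = 2, and the largest Jordan block has size 3 (the smallest k with rank(A^k) = rank(A^(k+1))).

So m_A(x) = x^3.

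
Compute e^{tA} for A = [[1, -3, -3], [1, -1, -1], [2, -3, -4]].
e^{tA} = [[(3*(2 - t)*e^{t} - 5)*e^{-2*t}, 3*(1 - e^{t})*e^{-2*t}, 3*((t - 2)*e^{t} + 2)*e^{-2*t}], [t*e^{-t}, e^{-t}, -t*e^{-t}], [((5 - 3*t)*e^{t} - 5)*e^{-2*t}, 3*(1 - e^{t})*e^{-2*t}, ((3*t - 5)*e^{t} + 6)*e^{-2*t}]]

A has Jordan form J = [[-2, 0, 0], [0, -1, 1], [0, 0, -1]] with A = PJP^{-1}, so e^{tA} = P e^{tJ} P^{-1}.

For a Jordan block J_k(λ), e^{tJ_k(λ)} = e^{λt} · (I + tN + t^2 N^2/2! + ... + t^{k-1} N^{k-1}/(k-1)!) where N is the nilpotent superdiagonal part.

Assembling the blocks and conjugating back gives the entries of e^{tA} as shown above.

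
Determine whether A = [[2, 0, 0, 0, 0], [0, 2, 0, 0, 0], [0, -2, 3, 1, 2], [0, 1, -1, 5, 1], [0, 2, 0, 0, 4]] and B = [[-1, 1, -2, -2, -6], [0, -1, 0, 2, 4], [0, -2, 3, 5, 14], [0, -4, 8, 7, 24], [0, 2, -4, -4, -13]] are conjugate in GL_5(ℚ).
trace(A) = 16 but trace(B) = -5. The trace is a similarity invariant, so A and B are not similar.

No.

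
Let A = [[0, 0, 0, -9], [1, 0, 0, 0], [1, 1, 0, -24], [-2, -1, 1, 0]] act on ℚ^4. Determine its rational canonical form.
R = [[0, 0, 0, -9], [1, 0, 0, 0], [0, 1, 0, -6], [0, 0, 1, 0]]

The invariant factors of A (the non-unit diagonal entries of the Smith normal form of xI - A over ℚ[x]) are (x^2 + 3)^2, each dividing the next. The characteristic polynomial is their product, (x^2 + 3)^2.

The rational canonical form is the block-diagonal matrix of companion matrices C(f_i):
R = [[0, 0, 0, -9], [1, 0, 0, 0], [0, 1, 0, -6], [0, 0, 1, 0]].

Note the characteristic polynomial does not split into linear factors over ℚ, so A has no Jordan form over ℚ; the rational canonical form exists over any field.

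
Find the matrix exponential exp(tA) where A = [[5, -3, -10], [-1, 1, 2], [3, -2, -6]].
e^{tA} = [[-t^2 + 5*t + 1, t*(t - 3), 2*t*(t - 5)], [-t, t + 1, 2*t], [t*(6 - t)/2, t*(t - 4)/2, t^2 - 6*t + 1]]

A has Jordan form J = [[0, 1, 0], [0, 0, 1], [0, 0, 0]] with A = PJP^{-1}, so e^{tA} = P e^{tJ} P^{-1}.

For a Jordan block J_k(λ), e^{tJ_k(λ)} = e^{λt} · (I + tN + t^2 N^2/2! + ... + t^{k-1} N^{k-1}/(k-1)!) where N is the nilpotent superdiagonal part.

Assembling the blocks and conjugating back gives the entries of e^{tA} as shown above.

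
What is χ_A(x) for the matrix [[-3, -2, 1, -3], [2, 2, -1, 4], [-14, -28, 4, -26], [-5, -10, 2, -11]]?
xI - A = [[x + 3, 2, -1, 3], [-2, x - 2, 1, -4], [14, 28, x - 4, 26], [5, 10, -2, x + 11]].

Expanding det(xI - A) along the first row:
det(xI - A) = + (x + 3)·det([[x - 2, 1, -4], [28, x - 4, 26], [10, -2, x + 11]]) - (2)·det([[-2, 1, -4], [14, x - 4, 26], [5, -2, x + 11]]) + (-1)·det([[-2, x - 2, -4], [14, 28, 26], [5, 10, x + 11]]) - (3)·det([[-2, x - 2, 1], [14, 28, x - 4], [5, 10, -2]]).

Evaluating gives χ_A(x) = x^4 + 8x^3 + 24x^2 + 32x + 16 = (x + 2)^4.

χ_A(x) = (x + 2)^4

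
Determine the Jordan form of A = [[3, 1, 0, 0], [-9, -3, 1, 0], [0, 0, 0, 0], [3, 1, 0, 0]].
J = [[0, 1, 0, 0], [0, 0, 1, 0], [0, 0, 0, 0], [0, 0, 0, 0]]

The characteristic polynomial is det(xI - A) = x^4, so the eigenvalues are 0 (algebraic multiplicity 4).

For λ = 0: rank(A) = 2, rank(A^2) = 1, rank(A^3) = 0. The eigenspace has dimension 4 - 2 = 2, so there are 2 Jordan blocks; the rank sequence gives block sizes [3, 1].

Assembling the blocks gives the Jordan form J above.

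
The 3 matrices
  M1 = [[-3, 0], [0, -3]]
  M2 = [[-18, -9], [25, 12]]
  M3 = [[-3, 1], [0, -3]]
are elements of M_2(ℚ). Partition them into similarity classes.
2 classes: {M1}, {M2, M3}

Characteristic polynomials: χ_{M1} = (x + 3)^2, χ_{M2} = (x + 3)^2, χ_{M3} = (x + 3)^2.

{M1}: invariant factors x + 3, x + 3.

{M2, M3}: invariant factors (x + 3)^2.

Matrices are similar if and only if their invariant-factor lists agree; the partition into similarity classes is {M1}, {M2, M3}.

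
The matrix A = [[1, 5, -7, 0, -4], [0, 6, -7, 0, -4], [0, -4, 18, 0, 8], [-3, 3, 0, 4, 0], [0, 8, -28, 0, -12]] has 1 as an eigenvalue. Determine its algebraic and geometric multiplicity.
The characteristic polynomial is (x - 4)^4(x - 1), so the factor x - 1 appears with exponent 1: the algebraic multiplicity is 1.

rank(A - I) = 4, so the eigenspace has dimension 5 - 4 = 1: the geometric multiplicity is 1.

algebraic multiplicity 1, geometric multiplicity 1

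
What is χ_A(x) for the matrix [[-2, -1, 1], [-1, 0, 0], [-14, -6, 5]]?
xI - A = [[x + 2, 1, -1], [1, x, 0], [14, 6, x - 5]].

Expanding det(xI - A) along the first row:
det(xI - A) = + (x + 2)·det([[x, 0], [6, x - 5]]) - (1)·det([[1, 0], [14, x - 5]]) + (-1)·det([[1, x], [14, 6]]).

Evaluating gives χ_A(x) = x^3 - 3x^2 + 3x - 1 = (x - 1)^3.

χ_A(x) = (x - 1)^3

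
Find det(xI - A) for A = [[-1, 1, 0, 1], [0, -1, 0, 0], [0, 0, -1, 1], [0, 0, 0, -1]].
xI - A = [[x + 1, -1, 0, -1], [0, x + 1, 0, 0], [0, 0, x + 1, -1], [0, 0, 0, x + 1]].

Expanding det(xI - A) along the first row:
det(xI - A) = + (x + 1)·det([[x + 1, 0, 0], [0, x + 1, -1], [0, 0, x + 1]]) - (-1)·det([[0, 0, 0], [0, x + 1, -1], [0, 0, x + 1]]) + (0)·det([[0, x + 1, 0], [0, 0, -1], [0, 0, x + 1]]) - (-1)·det([[0, x + 1, 0], [0, 0, x + 1], [0, 0, 0]]).

Evaluating gives χ_A(x) = x^4 + 4x^3 + 6x^2 + 4x + 1 = (x + 1)^4.

χ_A(x) = (x + 1)^4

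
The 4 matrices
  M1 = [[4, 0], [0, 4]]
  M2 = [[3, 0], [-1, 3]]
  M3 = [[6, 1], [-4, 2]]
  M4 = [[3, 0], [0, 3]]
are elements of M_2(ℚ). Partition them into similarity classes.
4 classes: {M1}, {M2}, {M3}, {M4}

Characteristic polynomials: χ_{M1} = (x - 4)^2, χ_{M2} = (x - 3)^2, χ_{M3} = (x - 4)^2, χ_{M4} = (x - 3)^2.

{M1}: invariant factors x - 4, x - 4.

{M2}: invariant factors (x - 3)^2.

{M3}: invariant factors (x - 4)^2.

{M4}: invariant factors x - 3, x - 3.

Matrices are similar if and only if their invariant-factor lists agree; the partition into similarity classes is {M1}, {M2}, {M3}, {M4}.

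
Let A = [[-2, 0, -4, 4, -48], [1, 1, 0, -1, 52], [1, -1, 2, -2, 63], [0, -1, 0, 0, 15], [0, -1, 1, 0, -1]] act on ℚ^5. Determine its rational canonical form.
The invariant factors of A (the non-unit diagonal entries of the Smith normal form of xI - A over ℚ[x]) are (x - 4)(x + 4)(x^3 + 3x + 3), each dividing the next. The characteristic polynomial is their product, (x - 4)(x + 4)(x^3 + 3x + 3).

The rational canonical form is the block-diagonal matrix of companion matrices C(f_i):
R = [[0, 0, 0, 0, 48], [1, 0, 0, 0, 48], [0, 1, 0, 0, -3], [0, 0, 1, 0, 13], [0, 0, 0, 1, 0]].

Note the characteristic polynomial does not split into linear factors over ℚ, so A has no Jordan form over ℚ; the rational canonical form exists over any field.

R = [[0, 0, 0, 0, 48], [1, 0, 0, 0, 48], [0, 1, 0, 0, -3], [0, 0, 1, 0, 13], [0, 0, 0, 1, 0]]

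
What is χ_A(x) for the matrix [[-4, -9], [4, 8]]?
χ_A(x) = (x - 2)^2

xI - A = [[x + 4, 9], [-4, x - 8]].

Expanding det(xI - A) along the first row:
det(xI - A) = + (x + 4)·det([[x - 8]]) - (9)·det([[-4]]).

Evaluating gives χ_A(x) = x^2 - 4x + 4 = (x - 2)^2.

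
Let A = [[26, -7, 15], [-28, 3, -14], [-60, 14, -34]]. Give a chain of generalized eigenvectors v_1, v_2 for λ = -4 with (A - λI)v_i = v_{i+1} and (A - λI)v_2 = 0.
v_1 = [[0, -2, -1]]^T, v_2 = [[-1, 0, 2]]^T

We seek v_1 ∈ ker((A + 4I)^2) \ ker(A + 4I), then set v_{i+1} = (A + 4I) v_i.

One such chain is v_1 = [[0, -2, -1]]^T, v_2 = [[-1, 0, 2]]^T. Check: (A + 4I) v_2 = [[0, 0, 0]]^T = 0.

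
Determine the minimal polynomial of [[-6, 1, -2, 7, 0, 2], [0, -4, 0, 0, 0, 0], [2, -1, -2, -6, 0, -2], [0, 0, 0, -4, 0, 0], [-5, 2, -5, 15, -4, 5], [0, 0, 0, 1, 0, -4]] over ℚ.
The characteristic polynomial factors as (x + 4)^6. The minimal polynomial is ∏(x - λ)^{k_λ} where k_λ is the size of the largest Jordan block at λ.

For λ = -4: rank(A + 4I) = 3, and the largest Jordan block has size 2 (the smallest k with rank((A + 4I)^k) = rank((A + 4I)^(k+1))).

So m_A(x) = (x + 4)^2.

m_A(x) = (x + 4)^2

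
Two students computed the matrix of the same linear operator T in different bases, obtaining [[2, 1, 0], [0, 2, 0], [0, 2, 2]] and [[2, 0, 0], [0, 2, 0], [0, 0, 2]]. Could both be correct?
No.

Both have characteristic polynomial (x - 2)^3, but the minimal polynomial of A is (x - 2)^2 while the minimal polynomial of B is x - 2. The minimal polynomial is a similarity invariant, so A and B are not similar.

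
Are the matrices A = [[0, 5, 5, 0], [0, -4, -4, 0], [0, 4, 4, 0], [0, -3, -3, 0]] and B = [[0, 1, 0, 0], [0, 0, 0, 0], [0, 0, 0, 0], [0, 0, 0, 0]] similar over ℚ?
Yes.

Two matrices over a field are similar if and only if they have the same invariant factors.

Both A and B have characteristic polynomial x^4 and minimal polynomial x^2. Computing further, both have invariant factors x, x, x^2. Hence A and B are similar.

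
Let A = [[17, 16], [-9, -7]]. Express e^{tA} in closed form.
e^{tA} = [[(12*t + 1)*e^{5*t}, 16*t*e^{5*t}], [-9*t*e^{5*t}, (1 - 12*t)*e^{5*t}]]

A has Jordan form J = [[5, 1], [0, 5]] with A = PJP^{-1}, so e^{tA} = P e^{tJ} P^{-1}.

For a Jordan block J_k(λ), e^{tJ_k(λ)} = e^{λt} · (I + tN + t^2 N^2/2! + ... + t^{k-1} N^{k-1}/(k-1)!) where N is the nilpotent superdiagonal part.

Assembling the blocks and conjugating back gives the entries of e^{tA} as shown above.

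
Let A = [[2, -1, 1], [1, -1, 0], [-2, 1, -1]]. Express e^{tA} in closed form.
e^{tA} = [[t^2/2 + 2*t + 1, -t, t*(t/2 + 1)], [t*(t + 2)/2, 1 - t, t^2/2], [t*(-t - 4)/2, t, -t^2/2 - t + 1]]

A has Jordan form J = [[0, 1, 0], [0, 0, 1], [0, 0, 0]] with A = PJP^{-1}, so e^{tA} = P e^{tJ} P^{-1}.

For a Jordan block J_k(λ), e^{tJ_k(λ)} = e^{λt} · (I + tN + t^2 N^2/2! + ... + t^{k-1} N^{k-1}/(k-1)!) where N is the nilpotent superdiagonal part.

Assembling the blocks and conjugating back gives the entries of e^{tA} as shown above.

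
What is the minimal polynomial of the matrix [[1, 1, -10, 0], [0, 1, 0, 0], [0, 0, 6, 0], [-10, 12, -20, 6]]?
m_A(x) = (x - 6)(x - 1)^2

The characteristic polynomial factors as (x - 6)^2(x - 1)^2. The minimal polynomial is ∏(x - λ)^{k_λ} where k_λ is the size of the largest Jordan block at λ.

For λ = 1: rank(A - I) = 3, and the largest Jordan block has size 2 (the smallest k with rank((A - I)^k) = rank((A - I)^(k+1))).
For λ = 6: rank(A - 6I) = 2, and the largest Jordan block has size 1 (the smallest k with rank((A - 6I)^k) = rank((A - 6I)^(k+1))).

So m_A(x) = (x - 6)(x - 1)^2.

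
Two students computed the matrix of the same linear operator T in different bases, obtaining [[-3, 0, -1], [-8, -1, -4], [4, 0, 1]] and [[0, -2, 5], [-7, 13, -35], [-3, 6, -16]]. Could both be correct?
Two matrices over a field are similar if and only if they have the same invariant factors.

Both A and B have characteristic polynomial (x + 1)^3 and minimal polynomial (x + 1)^2. Computing further, both have invariant factors x + 1, (x + 1)^2. Hence A and B are similar.

Yes.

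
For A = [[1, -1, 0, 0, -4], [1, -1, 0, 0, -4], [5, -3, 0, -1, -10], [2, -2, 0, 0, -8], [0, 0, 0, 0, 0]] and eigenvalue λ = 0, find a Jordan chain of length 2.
v_1 = [[0, 1, 1, 0, 0]]^T, v_2 = [[-1, -1, -3, -2, 0]]^T

We seek v_1 ∈ ker(A^2) \ ker(A), then set v_{i+1} = A v_i.

One such chain is v_1 = [[0, 1, 1, 0, 0]]^T, v_2 = [[-1, -1, -3, -2, 0]]^T. Check: A v_2 = [[0, 0, 0, 0, 0]]^T = 0.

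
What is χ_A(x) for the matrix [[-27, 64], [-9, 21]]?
xI - A = [[x + 27, -64], [9, x - 21]].

Expanding det(xI - A) along the first row:
det(xI - A) = + (x + 27)·det([[x - 21]]) - (-64)·det([[9]]).

Evaluating gives χ_A(x) = x^2 + 6x + 9 = (x + 3)^2.

χ_A(x) = (x + 3)^2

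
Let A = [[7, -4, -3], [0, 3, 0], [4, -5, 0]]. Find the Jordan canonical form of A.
The characteristic polynomial is det(xI - A) = (x - 4)(x - 3)^2, so the eigenvalues are 3 (algebraic multiplicity 2), 4 (algebraic multiplicity 1).

For λ = 3: rank(A - 3I) = 2, rank((A - 3I)^2) = 1. The eigenspace has dimension 3 - 2 = 1, so there is 1 Jordan block; the rank sequence gives block sizes [2].

For λ = 4: algebraic multiplicity 1 gives one 1×1 block.

Assembling the blocks gives the Jordan form J above.

J = [[3, 1, 0], [0, 3, 0], [0, 0, 4]]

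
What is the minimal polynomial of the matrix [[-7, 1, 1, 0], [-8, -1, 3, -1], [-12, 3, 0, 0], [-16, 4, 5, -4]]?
The characteristic polynomial factors as (x + 3)^4. The minimal polynomial is ∏(x - λ)^{k_λ} where k_λ is the size of the largest Jordan block at λ.

For λ = -3: rank(A + 3I) = 2, and the largest Jordan block has size 3 (the smallest k with rank((A + 3I)^k) = rank((A + 3I)^(k+1))).

So m_A(x) = (x + 3)^3.

m_A(x) = (x + 3)^3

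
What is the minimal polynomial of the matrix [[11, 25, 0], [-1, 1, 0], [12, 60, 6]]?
The characteristic polynomial factors as (x - 6)^3. The minimal polynomial is ∏(x - λ)^{k_λ} where k_λ is the size of the largest Jordan block at λ.

For λ = 6: rank(A - 6I) = 1, and the largest Jordan block has size 2 (the smallest k with rank((A - 6I)^k) = rank((A - 6I)^(k+1))).

So m_A(x) = (x - 6)^2.

m_A(x) = (x - 6)^2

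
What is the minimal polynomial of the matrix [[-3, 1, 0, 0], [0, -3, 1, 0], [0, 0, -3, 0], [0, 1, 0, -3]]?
m_A(x) = (x + 3)^3

The characteristic polynomial factors as (x + 3)^4. The minimal polynomial is ∏(x - λ)^{k_λ} where k_λ is the size of the largest Jordan block at λ.

For λ = -3: rank(A + 3I) = 2, and the largest Jordan block has size 3 (the smallest k with rank((A + 3I)^k) = rank((A + 3I)^(k+1))).

So m_A(x) = (x + 3)^3.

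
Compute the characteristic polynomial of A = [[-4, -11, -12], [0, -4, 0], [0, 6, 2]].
χ_A(x) = (x - 2)(x + 4)^2

xI - A = [[x + 4, 11, 12], [0, x + 4, 0], [0, -6, x - 2]].

Expanding det(xI - A) along the first row:
det(xI - A) = + (x + 4)·det([[x + 4, 0], [-6, x - 2]]) - (11)·det([[0, 0], [0, x - 2]]) + (12)·det([[0, x + 4], [0, -6]]).

Evaluating gives χ_A(x) = x^3 + 6x^2 - 32 = (x - 2)(x + 4)^2.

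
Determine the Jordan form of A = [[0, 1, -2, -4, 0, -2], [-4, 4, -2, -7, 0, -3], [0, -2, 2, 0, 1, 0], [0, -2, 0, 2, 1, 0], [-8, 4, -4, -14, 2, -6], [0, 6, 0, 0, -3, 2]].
The characteristic polynomial is det(xI - A) = (x - 2)^6, so the eigenvalues are 2 (algebraic multiplicity 6).

For λ = 2: rank(A - 2I) = 3, rank((A - 2I)^2) = 1, rank((A - 2I)^3) = 0. The eigenspace has dimension 6 - 3 = 3, so there are 3 Jordan blocks; the rank sequence gives block sizes [3, 2, 1].

Assembling the blocks gives the Jordan form J above.

J = [[2, 1, 0, 0, 0, 0], [0, 2, 1, 0, 0, 0], [0, 0, 2, 0, 0, 0], [0, 0, 0, 2, 1, 0], [0, 0, 0, 0, 2, 0], [0, 0, 0, 0, 0, 2]]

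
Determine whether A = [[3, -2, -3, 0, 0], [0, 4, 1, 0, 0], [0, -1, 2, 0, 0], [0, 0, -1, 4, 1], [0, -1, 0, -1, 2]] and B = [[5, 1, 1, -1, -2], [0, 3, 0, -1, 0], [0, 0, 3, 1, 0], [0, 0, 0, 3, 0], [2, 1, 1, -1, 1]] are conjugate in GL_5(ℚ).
Both have characteristic polynomial (x - 3)^5, but the minimal polynomial of A is (x - 3)^3 while the minimal polynomial of B is (x - 3)^2. The minimal polynomial is a similarity invariant, so A and B are not similar.

No.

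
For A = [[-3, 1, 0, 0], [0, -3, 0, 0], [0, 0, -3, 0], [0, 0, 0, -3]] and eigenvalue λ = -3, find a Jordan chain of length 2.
We seek v_1 ∈ ker((A + 3I)^2) \ ker(A + 3I), then set v_{i+1} = (A + 3I) v_i.

One such chain is v_1 = [[0, 1, 1, 2]]^T, v_2 = [[1, 0, 0, 0]]^T. Check: (A + 3I) v_2 = [[0, 0, 0, 0]]^T = 0.

v_1 = [[0, 1, 1, 2]]^T, v_2 = [[1, 0, 0, 0]]^T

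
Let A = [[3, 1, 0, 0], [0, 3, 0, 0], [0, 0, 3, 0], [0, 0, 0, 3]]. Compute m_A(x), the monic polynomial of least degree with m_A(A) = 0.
The characteristic polynomial factors as (x - 3)^4. The minimal polynomial is ∏(x - λ)^{k_λ} where k_λ is the size of the largest Jordan block at λ.

For λ = 3: rank(A - 3I) = 1, and the largest Jordan block has size 2 (the smallest k with rank((A - 3I)^k) = rank((A - 3I)^(k+1))).

So m_A(x) = (x - 3)^2.

m_A(x) = (x - 3)^2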